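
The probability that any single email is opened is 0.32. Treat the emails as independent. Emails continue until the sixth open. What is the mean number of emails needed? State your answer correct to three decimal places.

18.750

Y = total emails until the sixth success; negative binomial with r=6, p=0.32.
E[Y] = r / p = 6 / 0.32 = 18.75000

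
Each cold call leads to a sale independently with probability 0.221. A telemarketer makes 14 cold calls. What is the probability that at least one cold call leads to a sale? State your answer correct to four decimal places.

P(at least one) = 1 − P(none) = 1 − (1 − 0.221)^14
= 1 − 0.030306 = 0.969694

0.9697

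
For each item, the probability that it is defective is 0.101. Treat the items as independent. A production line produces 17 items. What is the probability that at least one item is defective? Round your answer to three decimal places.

0.836

P(at least one) = 1 − P(none) = 1 − (1 − 0.101)^17
= 1 − 0.16365 = 0.83635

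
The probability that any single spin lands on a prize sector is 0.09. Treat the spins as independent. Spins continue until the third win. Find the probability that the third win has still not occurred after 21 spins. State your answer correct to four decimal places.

0.7081

Needing more than 21 spins ⇔ fewer than 3 successes in the first 21. With X ~ Binomial(21, 0.09), P(Y > 21) = P(X ≤ 2).
  k=0: C(21,0)·0.09^0·0.91^21 = 0.137997
  k=1: C(21,1)·0.09^1·0.91^20 = 0.286609
  k=2: C(21,2)·0.09^2·0.91^19 = 0.283459
P(X ≤ 2) = 0.708065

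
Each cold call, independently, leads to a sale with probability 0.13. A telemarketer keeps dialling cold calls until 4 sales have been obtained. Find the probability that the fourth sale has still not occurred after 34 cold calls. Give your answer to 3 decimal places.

Needing more than 34 cold calls ⇔ fewer than 4 successes in the first 34. With X ~ Binomial(34, 0.13), P(Y > 34) = P(X ≤ 3).
  k=0: C(34,0)·0.13^0·0.87^34 = 0.00878
  k=1: C(34,1)·0.13^1·0.87^33 = 0.04462
  k=2: C(34,2)·0.13^2·0.87^32 = 0.11002
  k=3: C(34,3)·0.13^3·0.87^31 = 0.17536
P(X ≤ 3) = 0.33878

0.339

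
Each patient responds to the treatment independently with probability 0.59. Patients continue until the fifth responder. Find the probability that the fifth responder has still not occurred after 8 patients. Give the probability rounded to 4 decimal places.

Needing more than 8 patients ⇔ fewer than 5 successes in the first 8. With X ~ Binomial(8, 0.59), P(Y > 8) = P(X ≤ 4).
  k=0: C(8,0)·0.59^0·0.41^8 = 0.000798
  k=1: C(8,1)·0.59^1·0.41^7 = 0.009192
  k=2: C(8,2)·0.59^2·0.41^6 = 0.046298
  k=3: C(8,3)·0.59^3·0.41^5 = 0.133249
  k=4: C(8,4)·0.59^4·0.41^4 = 0.239685
P(X ≤ 4) = 0.429223

0.4292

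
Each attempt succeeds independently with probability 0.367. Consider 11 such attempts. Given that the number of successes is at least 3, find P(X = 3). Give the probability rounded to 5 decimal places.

X ~ Binomial(11, 0.367). Want P(X=3 | X≥3) = P(X=3) / P(X≥3).
P(X=3) = C(11,3)·0.367^3·0.633^8 = 0.2102383
P(X≥3) = 1 − 0.0065379 − 0.0416961 − 0.1208727 = 0.8308932
Ratio = 0.2102383 / 0.8308932 = 0.2530268

0.25303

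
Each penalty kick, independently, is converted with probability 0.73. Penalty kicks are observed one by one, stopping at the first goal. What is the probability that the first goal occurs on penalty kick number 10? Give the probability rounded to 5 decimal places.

Geometric (trials to first success), p = 0.73.
P(Y = 10) = (1−p)^9 · p = 7.6256e-06 · 0.73 = 0.0000056

0.00001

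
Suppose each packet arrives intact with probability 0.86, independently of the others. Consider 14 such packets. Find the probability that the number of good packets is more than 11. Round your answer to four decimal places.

X ~ Binomial(14, 0.86); P(X ≥ 12) = Σ C(14,k) p^k (1−p)^(14−k) over k:
  k=12: C(14,12)·0.86^12·0.14^2 = 0.291930
  k=13: C(14,13)·0.86^13·0.14^1 = 0.275890
  k=14: C(14,14)·0.86^14·0.14^0 = 0.121054
Total = 0.688874

0.6889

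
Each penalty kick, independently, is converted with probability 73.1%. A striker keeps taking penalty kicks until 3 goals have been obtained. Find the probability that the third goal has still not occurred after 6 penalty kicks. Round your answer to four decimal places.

Needing more than 6 penalty kicks ⇔ fewer than 3 successes in the first 6. With X ~ Binomial(6, 0.731), P(Y > 6) = P(X ≤ 2).
  k=0: C(6,0)·0.731^0·0.269^6 = 0.000379
  k=1: C(6,1)·0.731^1·0.269^5 = 0.006178
  k=2: C(6,2)·0.731^2·0.269^4 = 0.041970
P(X ≤ 2) = 0.048526

0.0485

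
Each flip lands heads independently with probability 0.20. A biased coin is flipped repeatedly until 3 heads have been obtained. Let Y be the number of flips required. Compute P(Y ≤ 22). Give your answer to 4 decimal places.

Finishing within 22 flips ⇔ at least 3 successes in the first 22. With X ~ Binomial(22, 0.20), P(Y ≤ 22) = 1 − P(X ≤ 2).
  k=0: C(22,0)·0.20^0·0.80^22 = 0.007379
  k=1: C(22,1)·0.20^1·0.80^21 = 0.040583
  k=2: C(22,2)·0.20^2·0.80^20 = 0.106530
1 − 0.154491 = 0.845509

0.8455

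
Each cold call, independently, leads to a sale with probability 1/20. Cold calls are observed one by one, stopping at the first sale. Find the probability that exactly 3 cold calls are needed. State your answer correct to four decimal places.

Geometric (trials to first success), p = 0.05.
P(Y = 3) = (1−p)^2 · p = 0.9025 · 0.05 = 0.045125

0.0451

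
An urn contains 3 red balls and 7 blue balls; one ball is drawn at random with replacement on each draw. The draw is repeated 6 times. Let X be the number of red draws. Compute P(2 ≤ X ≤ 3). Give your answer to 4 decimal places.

X ~ Binomial(6, 0.30); P(2 ≤ X ≤ 3) = Σ C(6,k) p^k (1−p)^(6−k) over k:
  k=2: C(6,2)·0.30^2·0.70^4 = 0.324135
  k=3: C(6,3)·0.30^3·0.70^3 = 0.185220
Total = 0.509355

0.5094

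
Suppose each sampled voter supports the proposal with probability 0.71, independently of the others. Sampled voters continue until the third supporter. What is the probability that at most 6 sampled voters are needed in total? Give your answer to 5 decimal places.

Finishing within 6 sampled voters ⇔ at least 3 successes in the first 6. With X ~ Binomial(6, 0.71), P(Y ≤ 6) = 1 − P(X ≤ 2).
  k=0: C(6,0)·0.71^0·0.29^6 = 0.0005948
  k=1: C(6,1)·0.71^1·0.29^5 = 0.0087377
  k=2: C(6,2)·0.71^2·0.29^4 = 0.0534811
1 − 0.0628136 = 0.9371864

0.93719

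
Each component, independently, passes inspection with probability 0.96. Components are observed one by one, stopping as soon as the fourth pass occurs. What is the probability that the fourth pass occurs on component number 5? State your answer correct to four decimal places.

Y = trial on which the fourth success occurs; negative binomial, r=4, p=0.96.
P(Y=5) = C(4,3) · p^4 · (1−p)^1
= 4 · 0.84935 · 0.04 = 0.135895

0.1359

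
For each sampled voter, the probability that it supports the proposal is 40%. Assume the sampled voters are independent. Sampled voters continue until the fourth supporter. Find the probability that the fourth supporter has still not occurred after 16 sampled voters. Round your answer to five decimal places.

0.06515

Needing more than 16 sampled voters ⇔ fewer than 4 successes in the first 16. With X ~ Binomial(16, 0.40), P(Y > 16) = P(X ≤ 3).
  k=0: C(16,0)·0.40^0·0.60^16 = 0.0002821
  k=1: C(16,1)·0.40^1·0.60^15 = 0.0030092
  k=2: C(16,2)·0.40^2·0.60^14 = 0.0150459
  k=3: C(16,3)·0.40^3·0.60^13 = 0.0468095
P(X ≤ 3) = 0.0651467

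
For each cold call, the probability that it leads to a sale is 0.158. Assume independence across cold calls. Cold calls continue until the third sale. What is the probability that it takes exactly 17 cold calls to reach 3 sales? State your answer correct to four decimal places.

0.0426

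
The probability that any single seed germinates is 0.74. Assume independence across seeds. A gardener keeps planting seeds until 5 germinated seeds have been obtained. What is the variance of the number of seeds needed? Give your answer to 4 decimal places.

2.3740

Y = total seeds until the fifth success; negative binomial with r=5, p=0.74.
Var(Y) = r(1−p)/p² = 5·0.26 / 0.74² = 2.373996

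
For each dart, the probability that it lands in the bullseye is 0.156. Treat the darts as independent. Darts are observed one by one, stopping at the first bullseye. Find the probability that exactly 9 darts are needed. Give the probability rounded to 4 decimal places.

Geometric (trials to first success), p = 0.156.
P(Y = 9) = (1−p)^8 · p = 0.25748 · 0.156 = 0.040167

0.0402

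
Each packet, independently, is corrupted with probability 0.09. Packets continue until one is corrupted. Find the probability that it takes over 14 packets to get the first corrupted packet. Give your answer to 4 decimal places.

0.2670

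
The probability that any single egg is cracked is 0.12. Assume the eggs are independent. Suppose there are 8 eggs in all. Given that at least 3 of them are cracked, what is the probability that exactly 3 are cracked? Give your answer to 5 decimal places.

0.84008

X ~ Binomial(8, 0.12). Want P(X=3 | X≥3) = P(X=3) / P(X≥3).
P(X=3) = C(8,3)·0.12^3·0.88^5 = 0.0510676
P(X≥3) = 1 − 0.3596345 − 0.3923286 − 0.1872477 = 0.0607892
Ratio = 0.0510676 / 0.0607892 = 0.8400766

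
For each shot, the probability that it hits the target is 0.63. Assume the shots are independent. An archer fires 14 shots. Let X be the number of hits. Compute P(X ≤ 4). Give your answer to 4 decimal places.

0.0095

X ~ Binomial(14, 0.63); P(X ≤ 4) = Σ C(14,k) p^k (1−p)^(14−k) over k:
  k=0: C(14,0)·0.63^0·0.37^14 = 0.000001
  k=1: C(14,1)·0.63^1·0.37^13 = 0.000021
  k=2: C(14,2)·0.63^2·0.37^12 = 0.000238
  k=3: C(14,3)·0.63^3·0.37^11 = 0.001619
  k=4: C(14,4)·0.63^4·0.37^10 = 0.007583
Total = 0.009462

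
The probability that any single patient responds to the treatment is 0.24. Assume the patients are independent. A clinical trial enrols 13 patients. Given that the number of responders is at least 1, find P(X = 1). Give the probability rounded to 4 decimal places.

0.1192

X ~ Binomial(13, 0.24). Want P(X=1 | X≥1) = P(X=1) / P(X≥1).
P(X=1) = C(13,1)·0.24^1·0.76^12 = 0.115856
P(X≥1) = 1 − 0.028221 = 0.971779
Ratio = 0.115856 / 0.971779 = 0.119220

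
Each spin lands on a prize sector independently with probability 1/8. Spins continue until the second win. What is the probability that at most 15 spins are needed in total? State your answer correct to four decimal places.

Finishing within 15 spins ⇔ at least 2 successes in the first 15. With X ~ Binomial(15, 0.125), P(Y ≤ 15) = 1 − P(X ≤ 1).
  k=0: C(15,0)·0.125^0·0.875^15 = 0.134934
  k=1: C(15,1)·0.125^1·0.875^14 = 0.289144
1 − 0.424078 = 0.575922

0.5759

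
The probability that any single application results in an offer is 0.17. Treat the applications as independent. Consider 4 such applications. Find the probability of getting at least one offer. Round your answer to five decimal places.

P(at least one) = 1 − P(none) = 1 − (1 − 0.17)^4
= 1 − 0.4745832 = 0.5254168

0.52542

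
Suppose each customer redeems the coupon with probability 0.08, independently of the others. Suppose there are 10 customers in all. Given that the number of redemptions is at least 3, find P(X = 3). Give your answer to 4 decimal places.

X ~ Binomial(10, 0.08). Want P(X=3 | X≥3) = P(X=3) / P(X≥3).
P(X=3) = C(10,3)·0.08^3·0.92^7 = 0.034274
P(X≥3) = 1 − 0.434388 − 0.377729 − 0.147807 = 0.040075
Ratio = 0.034274 / 0.040075 = 0.855240

0.8552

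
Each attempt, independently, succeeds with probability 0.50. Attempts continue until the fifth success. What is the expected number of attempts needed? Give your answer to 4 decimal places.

Y = total attempts until the fifth success; negative binomial with r=5, p=0.50.
E[Y] = r / p = 5 / 0.50 = 10.000000

10.0000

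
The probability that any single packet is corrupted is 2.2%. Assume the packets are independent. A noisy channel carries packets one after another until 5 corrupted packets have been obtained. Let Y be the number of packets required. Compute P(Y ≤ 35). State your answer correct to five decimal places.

Finishing within 35 packets ⇔ at least 5 successes in the first 35. With X ~ Binomial(35, 0.022), P(Y ≤ 35) = 1 − P(X ≤ 4).
  k=0: C(35,0)·0.022^0·0.978^35 = 0.4590499
  k=1: C(35,1)·0.022^1·0.978^34 = 0.3614197
  k=2: C(35,2)·0.022^2·0.978^33 = 0.1382116
  k=3: C(35,3)·0.022^3·0.978^32 = 0.0341996
  k=4: C(35,4)·0.022^4·0.978^31 = 0.0061545
1 − 0.9990353 = 0.0009647

0.00096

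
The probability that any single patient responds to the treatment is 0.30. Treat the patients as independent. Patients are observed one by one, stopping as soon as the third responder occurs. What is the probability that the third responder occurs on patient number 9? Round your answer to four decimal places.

0.0889

Y = trial on which the third success occurs; negative binomial, r=3, p=0.30.
P(Y=9) = C(8,2) · p^3 · (1−p)^6
= 28 · 0.027 · 0.11765 = 0.088943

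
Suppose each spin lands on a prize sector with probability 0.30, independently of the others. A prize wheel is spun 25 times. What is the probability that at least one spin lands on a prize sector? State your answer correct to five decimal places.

P(at least one) = 1 − P(none) = 1 − (1 − 0.30)^25
= 1 − 0.0001341 = 0.9998659

0.99987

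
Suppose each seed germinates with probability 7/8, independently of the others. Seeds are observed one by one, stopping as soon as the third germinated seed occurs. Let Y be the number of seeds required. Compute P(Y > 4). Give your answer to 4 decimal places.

Needing more than 4 seeds ⇔ fewer than 3 successes in the first 4. With X ~ Binomial(4, 0.875), P(Y > 4) = P(X ≤ 2).
  k=0: C(4,0)·0.875^0·0.125^4 = 0.000244
  k=1: C(4,1)·0.875^1·0.125^3 = 0.006836
  k=2: C(4,2)·0.875^2·0.125^2 = 0.071777
P(X ≤ 2) = 0.078857

0.0789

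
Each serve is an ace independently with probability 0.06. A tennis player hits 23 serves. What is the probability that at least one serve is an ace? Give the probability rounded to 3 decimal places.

P(at least one) = 1 − P(none) = 1 − (1 − 0.06)^23
= 1 − 0.24096 = 0.75904

0.759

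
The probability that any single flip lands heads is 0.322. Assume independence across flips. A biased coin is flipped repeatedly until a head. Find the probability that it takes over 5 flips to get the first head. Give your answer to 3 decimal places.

Y = number of flips to the first success; geometric, p = 0.322.
P(Y > 5) = P(first 5 all fail) = (1−p)^5 = 0.14327

0.143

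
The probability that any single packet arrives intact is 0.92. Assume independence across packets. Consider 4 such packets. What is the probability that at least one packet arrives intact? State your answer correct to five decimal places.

0.99996

P(at least one) = 1 − P(none) = 1 − (1 − 0.92)^4
= 1 − 0.0000410 = 0.9999590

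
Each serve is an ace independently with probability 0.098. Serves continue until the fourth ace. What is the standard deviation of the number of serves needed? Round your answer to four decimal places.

Y = total serves until the fourth success; negative binomial with r=4, p=0.098.
SD(Y) = √[r(1−p)/p²] = √(375.676801) = 19.382384

19.3824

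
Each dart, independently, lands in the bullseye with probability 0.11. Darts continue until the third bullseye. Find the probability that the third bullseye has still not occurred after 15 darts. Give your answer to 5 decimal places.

Needing more than 15 darts ⇔ fewer than 3 successes in the first 15. With X ~ Binomial(15, 0.11), P(Y > 15) = P(X ≤ 2).
  k=0: C(15,0)·0.11^0·0.89^15 = 0.1741206
  k=1: C(15,1)·0.11^1·0.89^14 = 0.3228078
  k=2: C(15,2)·0.11^2·0.89^13 = 0.2792832
P(X ≤ 2) = 0.7762116

0.77621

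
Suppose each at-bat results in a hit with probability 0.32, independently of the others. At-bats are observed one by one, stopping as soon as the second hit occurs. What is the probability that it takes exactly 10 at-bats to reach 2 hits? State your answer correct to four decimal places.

0.0421

Y = trial on which the second success occurs; negative binomial, r=2, p=0.32.
P(Y=10) = C(9,1) · p^2 · (1−p)^8
= 9 · 0.1024 · 0.045716 = 0.042132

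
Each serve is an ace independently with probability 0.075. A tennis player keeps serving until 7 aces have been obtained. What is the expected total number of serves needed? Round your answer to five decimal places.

93.33333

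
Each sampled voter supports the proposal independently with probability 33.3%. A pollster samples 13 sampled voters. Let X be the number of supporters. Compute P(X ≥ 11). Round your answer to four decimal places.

0.0002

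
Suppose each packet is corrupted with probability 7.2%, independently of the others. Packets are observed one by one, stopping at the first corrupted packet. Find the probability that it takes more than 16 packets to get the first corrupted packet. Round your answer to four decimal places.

Y = number of packets to the first success; geometric, p = 0.072.
P(Y > 16) = P(first 16 all fail) = (1−p)^16 = 0.302529

0.3025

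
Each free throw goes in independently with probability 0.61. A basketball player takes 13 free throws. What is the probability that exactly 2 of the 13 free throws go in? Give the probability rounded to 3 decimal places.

X ~ Binomial(n=13, p=0.61).
P(X=2) = C(13,2) · p^2 · (1−p)^11
= 78 · 0.3721 · 3.1748e-05 = 0.00092

0.001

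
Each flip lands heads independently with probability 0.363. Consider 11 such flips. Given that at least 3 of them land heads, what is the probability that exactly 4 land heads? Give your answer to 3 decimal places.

0.296

X ~ Binomial(11, 0.363). Want P(X=4 | X≥3) = P(X=4) / P(X≥3).
P(X=4) = C(11,4)·0.363^4·0.637^7 = 0.24385
P(X≥3) = 1 − 0.00701 − 0.04392 − 0.12515 = 0.82392
Ratio = 0.24385 / 0.82392 = 0.29596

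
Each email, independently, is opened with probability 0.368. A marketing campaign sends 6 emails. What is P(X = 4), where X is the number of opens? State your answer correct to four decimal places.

X ~ Binomial(n=6, p=0.368).
P(X=4) = C(6,4) · p^4 · (1−p)^2
= 15 · 0.01834 · 0.39942 = 0.109880

0.1099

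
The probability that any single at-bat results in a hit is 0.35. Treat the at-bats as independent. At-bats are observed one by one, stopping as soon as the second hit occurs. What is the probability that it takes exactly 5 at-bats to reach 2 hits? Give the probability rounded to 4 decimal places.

Y = trial on which the second success occurs; negative binomial, r=2, p=0.35.
P(Y=5) = C(4,1) · p^2 · (1−p)^3
= 4 · 0.1225 · 0.27463 = 0.134566

0.1346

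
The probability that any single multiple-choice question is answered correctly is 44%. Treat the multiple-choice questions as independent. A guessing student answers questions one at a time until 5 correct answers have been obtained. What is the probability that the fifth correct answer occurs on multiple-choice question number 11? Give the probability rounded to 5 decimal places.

0.10681

Y = trial on which the fifth success occurs; negative binomial, r=5, p=0.44.
P(Y=11) = C(10,4) · p^5 · (1−p)^6
= 210 · 0.016492 · 0.030841 = 0.1068097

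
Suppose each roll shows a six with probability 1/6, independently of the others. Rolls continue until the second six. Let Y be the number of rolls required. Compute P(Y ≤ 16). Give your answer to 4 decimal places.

0.7728

Finishing within 16 rolls ⇔ at least 2 successes in the first 16. With X ~ Binomial(16, 0.166667), P(Y ≤ 16) = 1 − P(X ≤ 1).
  k=0: C(16,0)·0.166667^0·0.833333^16 = 0.054088
  k=1: C(16,1)·0.166667^1·0.833333^15 = 0.173081
1 − 0.227169 = 0.772831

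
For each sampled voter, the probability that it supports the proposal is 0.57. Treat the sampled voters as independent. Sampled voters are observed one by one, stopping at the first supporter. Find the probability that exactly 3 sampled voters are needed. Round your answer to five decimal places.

0.10539

Geometric (trials to first success), p = 0.57.
P(Y = 3) = (1−p)^2 · p = 0.1849 · 0.57 = 0.1053930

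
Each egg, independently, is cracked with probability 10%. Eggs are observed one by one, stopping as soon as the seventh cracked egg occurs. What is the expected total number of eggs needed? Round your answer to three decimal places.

Y = total eggs until the seventh success; negative binomial with r=7, p=0.10.
E[Y] = r / p = 7 / 0.10 = 70.00000

70.000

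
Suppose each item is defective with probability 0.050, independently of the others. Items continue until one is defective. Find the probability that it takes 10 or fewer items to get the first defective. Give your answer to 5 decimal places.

0.40126

Y = number of items to the first success; geometric, p = 0.05.
P(Y ≤ 10) = 1 − (1−p)^10 = 1 − 0.5987369 = 0.4012631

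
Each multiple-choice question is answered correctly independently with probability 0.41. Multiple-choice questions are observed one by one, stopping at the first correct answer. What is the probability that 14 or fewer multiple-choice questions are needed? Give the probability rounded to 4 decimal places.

Y = number of multiple-choice questions to the first success; geometric, p = 0.41.
P(Y ≤ 14) = 1 − (1−p)^14 = 1 − 0.000619 = 0.999381

0.9994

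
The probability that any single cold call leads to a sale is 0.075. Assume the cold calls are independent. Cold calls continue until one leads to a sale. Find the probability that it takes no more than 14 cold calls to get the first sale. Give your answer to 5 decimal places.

0.66427

Y = number of cold calls to the first success; geometric, p = 0.075.
P(Y ≤ 14) = 1 − (1−p)^14 = 1 − 0.3357254 = 0.6642746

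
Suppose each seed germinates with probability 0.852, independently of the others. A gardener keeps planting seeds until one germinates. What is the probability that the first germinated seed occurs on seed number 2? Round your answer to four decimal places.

Geometric (trials to first success), p = 0.852.
P(Y = 2) = (1−p)^1 · p = 0.148 · 0.852 = 0.126096

0.1261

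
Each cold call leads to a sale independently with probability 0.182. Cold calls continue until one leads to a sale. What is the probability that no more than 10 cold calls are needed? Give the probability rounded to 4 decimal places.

0.8659

Y = number of cold calls to the first success; geometric, p = 0.182.
P(Y ≤ 10) = 1 − (1−p)^10 = 1 − 0.134132 = 0.865868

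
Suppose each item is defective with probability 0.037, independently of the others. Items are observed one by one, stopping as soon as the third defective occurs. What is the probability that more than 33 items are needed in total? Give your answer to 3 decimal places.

Needing more than 33 items ⇔ fewer than 3 successes in the first 33. With X ~ Binomial(33, 0.037), P(Y > 33) = P(X ≤ 2).
  k=0: C(33,0)·0.037^0·0.963^33 = 0.28818
  k=1: C(33,1)·0.037^1·0.963^32 = 0.36539
  k=2: C(33,2)·0.037^2·0.963^31 = 0.22462
P(X ≤ 2) = 0.87819

0.878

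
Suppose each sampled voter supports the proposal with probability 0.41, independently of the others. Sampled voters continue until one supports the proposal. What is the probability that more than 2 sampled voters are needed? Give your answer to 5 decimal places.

0.34810

Y = number of sampled voters to the first success; geometric, p = 0.41.
P(Y > 2) = P(first 2 all fail) = (1−p)^2 = 0.3481000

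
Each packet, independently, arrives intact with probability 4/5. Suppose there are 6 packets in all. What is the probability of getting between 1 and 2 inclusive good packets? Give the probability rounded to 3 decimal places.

X ~ Binomial(6, 0.80); P(1 ≤ X ≤ 2) = Σ C(6,k) p^k (1−p)^(6−k) over k:
  k=1: C(6,1)·0.80^1·0.20^5 = 0.00154
  k=2: C(6,2)·0.80^2·0.20^4 = 0.01536
Total = 0.01690

0.017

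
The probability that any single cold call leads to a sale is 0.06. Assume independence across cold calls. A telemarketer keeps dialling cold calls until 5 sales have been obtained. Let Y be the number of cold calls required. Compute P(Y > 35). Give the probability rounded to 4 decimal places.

0.9437

Needing more than 35 cold calls ⇔ fewer than 5 successes in the first 35. With X ~ Binomial(35, 0.06), P(Y > 35) = P(X ≤ 4).
  k=0: C(35,0)·0.06^0·0.94^35 = 0.114677
  k=1: C(35,1)·0.06^1·0.94^34 = 0.256192
  k=2: C(35,2)·0.06^2·0.94^33 = 0.277996
  k=3: C(35,3)·0.06^3·0.94^32 = 0.195189
  k=4: C(35,4)·0.06^4·0.94^31 = 0.099671
P(X ≤ 4) = 0.943725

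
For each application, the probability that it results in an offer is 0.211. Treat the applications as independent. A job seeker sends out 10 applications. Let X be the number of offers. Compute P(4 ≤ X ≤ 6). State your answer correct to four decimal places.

0.1398

X ~ Binomial(10, 0.211); P(4 ≤ X ≤ 6) = Σ C(10,k) p^k (1−p)^(10−k) over k:
  k=4: C(10,4)·0.211^4·0.789^6 = 0.100418
  k=5: C(10,5)·0.211^5·0.789^5 = 0.032225
  k=6: C(10,6)·0.211^6·0.789^4 = 0.007182
Total = 0.139825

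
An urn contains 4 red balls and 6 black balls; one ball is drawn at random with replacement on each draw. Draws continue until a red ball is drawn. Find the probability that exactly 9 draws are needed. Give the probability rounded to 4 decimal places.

Geometric (trials to first success), p = 0.40.
P(Y = 9) = (1−p)^8 · p = 0.016796 · 0.40 = 0.006718

0.0067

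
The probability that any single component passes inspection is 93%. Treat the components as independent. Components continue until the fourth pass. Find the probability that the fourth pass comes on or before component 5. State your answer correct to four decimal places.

Finishing within 5 components ⇔ at least 4 successes in the first 5. With X ~ Binomial(5, 0.93), P(Y ≤ 5) = 1 − P(X ≤ 3).
  k=0: C(5,0)·0.93^0·0.07^5 = 0.000002
  k=1: C(5,1)·0.93^1·0.07^4 = 0.000112
  k=2: C(5,2)·0.93^2·0.07^3 = 0.002967
  k=3: C(5,3)·0.93^3·0.07^2 = 0.039413
1 − 0.042493 = 0.957507

0.9575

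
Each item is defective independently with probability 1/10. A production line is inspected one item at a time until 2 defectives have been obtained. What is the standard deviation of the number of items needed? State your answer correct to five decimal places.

13.41641

Y = total items until the second success; negative binomial with r=2, p=0.10.
SD(Y) = √[r(1−p)/p²] = √(180.0000000) = 13.4164079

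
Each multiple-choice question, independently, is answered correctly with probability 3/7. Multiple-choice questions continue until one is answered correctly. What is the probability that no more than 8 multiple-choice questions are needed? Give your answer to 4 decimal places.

0.9886

Y = number of multiple-choice questions to the first success; geometric, p = 0.428571.
P(Y ≤ 8) = 1 − (1−p)^8 = 1 − 0.011368 = 0.988632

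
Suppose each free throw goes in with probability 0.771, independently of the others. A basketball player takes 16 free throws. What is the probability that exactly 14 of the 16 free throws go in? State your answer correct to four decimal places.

0.1650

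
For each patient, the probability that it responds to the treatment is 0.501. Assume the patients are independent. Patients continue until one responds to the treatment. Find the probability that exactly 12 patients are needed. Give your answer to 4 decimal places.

0.0002

Geometric (trials to first success), p = 0.501.
P(Y = 12) = (1−p)^11 · p = 0.00047765 · 0.501 = 0.000239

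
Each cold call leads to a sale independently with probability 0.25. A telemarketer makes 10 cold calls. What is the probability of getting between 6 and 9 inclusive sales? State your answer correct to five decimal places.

X ~ Binomial(10, 0.25); P(6 ≤ X ≤ 9) = Σ C(10,k) p^k (1−p)^(10−k) over k:
  k=6: C(10,6)·0.25^6·0.75^4 = 0.0162220
  k=7: C(10,7)·0.25^7·0.75^3 = 0.0030899
  k=8: C(10,8)·0.25^8·0.75^2 = 0.0003862
  k=9: C(10,9)·0.25^9·0.75^1 = 0.0000286
Total = 0.0197268

0.01973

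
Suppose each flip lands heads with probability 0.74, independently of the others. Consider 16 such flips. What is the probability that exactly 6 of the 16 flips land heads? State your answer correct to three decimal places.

X ~ Binomial(n=16, p=0.74).
P(X=6) = C(16,6) · p^6 · (1−p)^10
= 8008 · 0.16421 · 1.4117e-06 = 0.00186

0.002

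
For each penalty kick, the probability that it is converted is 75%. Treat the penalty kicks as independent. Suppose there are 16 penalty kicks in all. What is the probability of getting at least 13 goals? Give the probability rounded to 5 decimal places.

0.40499

X ~ Binomial(16, 0.75); P(X ≥ 13) = Σ C(16,k) p^k (1−p)^(16−k) over k:
  k=13: C(16,13)·0.75^13·0.25^3 = 0.2078761
  k=14: C(16,14)·0.75^14·0.25^2 = 0.1336346
  k=15: C(16,15)·0.75^15·0.25^1 = 0.0534538
  k=16: C(16,16)·0.75^16·0.25^0 = 0.0100226
Total = 0.4049871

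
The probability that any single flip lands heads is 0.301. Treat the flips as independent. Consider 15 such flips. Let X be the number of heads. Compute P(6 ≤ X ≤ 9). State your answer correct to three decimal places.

0.278

X ~ Binomial(15, 0.301); P(6 ≤ X ≤ 9) = Σ C(15,k) p^k (1−p)^(15−k) over k:
  k=6: C(15,6)·0.301^6·0.699^9 = 0.14829
  k=7: C(15,7)·0.301^7·0.699^8 = 0.08210
  k=8: C(15,8)·0.301^8·0.699^7 = 0.03535
  k=9: C(15,9)·0.301^9·0.699^6 = 0.01184
Total = 0.27758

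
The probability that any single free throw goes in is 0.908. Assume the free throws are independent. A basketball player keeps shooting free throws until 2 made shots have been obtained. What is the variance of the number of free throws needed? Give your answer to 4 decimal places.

Y = total free throws until the second success; negative binomial with r=2, p=0.908.
Var(Y) = r(1−p)/p² = 2·0.092 / 0.908² = 0.223175

0.2232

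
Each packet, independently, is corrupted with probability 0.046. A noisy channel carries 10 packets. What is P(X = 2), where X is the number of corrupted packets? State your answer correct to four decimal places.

0.0653

X ~ Binomial(n=10, p=0.046).
P(X=2) = C(10,2) · p^2 · (1−p)^8
= 45 · 0.002116 · 0.6861 = 0.065330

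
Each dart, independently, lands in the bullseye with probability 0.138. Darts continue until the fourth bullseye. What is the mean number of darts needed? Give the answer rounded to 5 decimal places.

28.98551

Y = total darts until the fourth success; negative binomial with r=4, p=0.138.
E[Y] = r / p = 4 / 0.138 = 28.9855072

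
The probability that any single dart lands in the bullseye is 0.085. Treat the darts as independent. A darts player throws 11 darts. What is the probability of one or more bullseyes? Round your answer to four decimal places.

P(at least one) = 1 − P(none) = 1 − (1 − 0.085)^11
= 1 − 0.376385 = 0.623615

0.6236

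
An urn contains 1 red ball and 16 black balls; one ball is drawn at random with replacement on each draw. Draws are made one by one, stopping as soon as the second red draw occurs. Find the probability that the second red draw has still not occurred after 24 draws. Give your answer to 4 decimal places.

Needing more than 24 draws ⇔ fewer than 2 successes in the first 24. With X ~ Binomial(24, 0.058824), P(Y > 24) = P(X ≤ 1).
  k=0: C(24,0)·0.058824^0·0.941176^24 = 0.233402
  k=1: C(24,1)·0.058824^1·0.941176^23 = 0.350104
P(X ≤ 1) = 0.583506

0.5835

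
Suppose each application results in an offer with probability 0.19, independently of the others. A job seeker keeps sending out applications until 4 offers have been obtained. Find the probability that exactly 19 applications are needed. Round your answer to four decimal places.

Y = trial on which the fourth success occurs; negative binomial, r=4, p=0.19.
P(Y=19) = C(18,3) · p^4 · (1−p)^15
= 816 · 0.0013032 · 0.042391 = 0.045080

0.0451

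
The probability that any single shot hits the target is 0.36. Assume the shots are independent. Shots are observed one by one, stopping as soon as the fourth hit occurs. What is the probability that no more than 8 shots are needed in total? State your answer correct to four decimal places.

0.3153

Finishing within 8 shots ⇔ at least 4 successes in the first 8. With X ~ Binomial(8, 0.36), P(Y ≤ 8) = 1 − P(X ≤ 3).
  k=0: C(8,0)·0.36^0·0.64^8 = 0.028147
  k=1: C(8,1)·0.36^1·0.64^7 = 0.126664
  k=2: C(8,2)·0.36^2·0.64^6 = 0.249369
  k=3: C(8,3)·0.36^3·0.64^5 = 0.280540
1 − 0.684721 = 0.315279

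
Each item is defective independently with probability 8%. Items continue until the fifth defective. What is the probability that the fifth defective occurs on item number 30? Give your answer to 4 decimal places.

Y = trial on which the fifth success occurs; negative binomial, r=5, p=0.08.
P(Y=30) = C(29,4) · p^5 · (1−p)^25
= 23751 · 3.2768e-06 · 0.12436 = 0.009679

0.0097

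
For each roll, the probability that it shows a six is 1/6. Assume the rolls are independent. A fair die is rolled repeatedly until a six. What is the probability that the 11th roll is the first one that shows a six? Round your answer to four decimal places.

0.0269

Geometric (trials to first success), p = 0.166667.
P(Y = 11) = (1−p)^10 · p = 0.16151 · 0.166667 = 0.026918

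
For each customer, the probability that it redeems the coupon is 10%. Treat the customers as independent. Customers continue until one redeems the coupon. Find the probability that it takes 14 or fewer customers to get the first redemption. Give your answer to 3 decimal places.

0.771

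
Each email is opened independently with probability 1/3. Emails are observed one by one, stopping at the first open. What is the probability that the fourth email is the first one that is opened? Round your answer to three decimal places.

Geometric (trials to first success), p = 0.333333.
P(Y = 4) = (1−p)^3 · p = 0.2963 · 0.333333 = 0.09877

0.099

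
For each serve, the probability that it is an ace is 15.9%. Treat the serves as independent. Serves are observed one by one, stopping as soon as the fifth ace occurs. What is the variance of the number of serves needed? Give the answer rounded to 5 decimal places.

Y = total serves until the fifth success; negative binomial with r=5, p=0.159.
Var(Y) = r(1−p)/p² = 5·0.841 / 0.159² = 166.3304458

166.33045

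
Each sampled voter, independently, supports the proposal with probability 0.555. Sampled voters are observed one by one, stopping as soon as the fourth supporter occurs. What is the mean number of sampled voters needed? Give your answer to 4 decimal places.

7.2072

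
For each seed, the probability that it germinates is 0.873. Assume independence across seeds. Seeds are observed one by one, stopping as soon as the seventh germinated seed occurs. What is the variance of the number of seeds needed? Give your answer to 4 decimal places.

1.1665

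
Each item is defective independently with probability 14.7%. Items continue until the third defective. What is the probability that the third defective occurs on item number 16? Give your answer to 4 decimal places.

0.0422

Y = trial on which the third success occurs; negative binomial, r=3, p=0.147.
P(Y=16) = C(15,2) · p^3 · (1−p)^13
= 105 · 0.0031765 · 0.12657 = 0.042216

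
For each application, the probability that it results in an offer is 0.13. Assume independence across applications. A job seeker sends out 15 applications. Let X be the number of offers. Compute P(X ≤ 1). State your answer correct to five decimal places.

X ~ Binomial(15, 0.13); P(X ≤ 1) = Σ C(15,k) p^k (1−p)^(15−k) over k:
  k=0: C(15,0)·0.13^0·0.87^15 = 0.1238194
  k=1: C(15,1)·0.13^1·0.87^14 = 0.2775263
Total = 0.4013457

0.40135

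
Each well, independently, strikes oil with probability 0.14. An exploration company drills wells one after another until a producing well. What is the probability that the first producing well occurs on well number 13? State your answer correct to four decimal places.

0.0229

Geometric (trials to first success), p = 0.14.
P(Y = 13) = (1−p)^12 · p = 0.16367 · 0.14 = 0.022914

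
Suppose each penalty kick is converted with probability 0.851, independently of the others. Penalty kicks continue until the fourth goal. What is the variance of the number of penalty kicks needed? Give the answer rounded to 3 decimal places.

Y = total penalty kicks until the fourth success; negative binomial with r=4, p=0.851.
Var(Y) = r(1−p)/p² = 4·0.149 / 0.851² = 0.82298

0.823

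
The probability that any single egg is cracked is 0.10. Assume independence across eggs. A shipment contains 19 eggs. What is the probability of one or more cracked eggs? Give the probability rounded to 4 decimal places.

P(at least one) = 1 − P(none) = 1 − (1 − 0.10)^19
= 1 − 0.135085 = 0.864915

0.8649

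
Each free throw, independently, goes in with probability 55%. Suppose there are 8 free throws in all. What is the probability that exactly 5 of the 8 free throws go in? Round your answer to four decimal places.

0.2568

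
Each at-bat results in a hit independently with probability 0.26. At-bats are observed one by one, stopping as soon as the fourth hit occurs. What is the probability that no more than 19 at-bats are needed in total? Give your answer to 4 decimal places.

0.7680

Finishing within 19 at-bats ⇔ at least 4 successes in the first 19. With X ~ Binomial(19, 0.26), P(Y ≤ 19) = 1 − P(X ≤ 3).
  k=0: C(19,0)·0.26^0·0.74^19 = 0.003276
  k=1: C(19,1)·0.26^1·0.74^18 = 0.021872
  k=2: C(19,2)·0.26^2·0.74^17 = 0.069164
  k=3: C(19,3)·0.26^3·0.74^16 = 0.137706
1 − 0.232019 = 0.767981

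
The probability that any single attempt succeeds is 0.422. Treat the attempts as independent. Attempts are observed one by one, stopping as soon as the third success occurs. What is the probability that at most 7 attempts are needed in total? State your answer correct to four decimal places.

Finishing within 7 attempts ⇔ at least 3 successes in the first 7. With X ~ Binomial(7, 0.422), P(Y ≤ 7) = 1 − P(X ≤ 2).
  k=0: C(7,0)·0.422^0·0.578^7 = 0.021552
  k=1: C(7,1)·0.422^1·0.578^6 = 0.110148
  k=2: C(7,2)·0.422^2·0.578^5 = 0.241259
1 − 0.372960 = 0.627040

0.6270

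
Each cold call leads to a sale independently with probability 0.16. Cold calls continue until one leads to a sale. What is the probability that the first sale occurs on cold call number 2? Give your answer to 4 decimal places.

0.1344

Geometric (trials to first success), p = 0.16.
P(Y = 2) = (1−p)^1 · p = 0.84 · 0.16 = 0.134400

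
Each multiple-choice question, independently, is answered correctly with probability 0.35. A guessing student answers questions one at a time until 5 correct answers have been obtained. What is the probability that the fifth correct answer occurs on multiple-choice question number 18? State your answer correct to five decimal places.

Y = trial on which the fifth success occurs; negative binomial, r=5, p=0.35.
P(Y=18) = C(17,4) · p^5 · (1−p)^13
= 2380 · 0.0052522 · 0.0036972 = 0.0462158

0.04622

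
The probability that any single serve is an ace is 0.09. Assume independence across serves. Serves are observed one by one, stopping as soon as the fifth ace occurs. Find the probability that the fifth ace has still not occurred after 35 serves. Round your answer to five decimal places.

Needing more than 35 serves ⇔ fewer than 5 successes in the first 35. With X ~ Binomial(35, 0.09), P(Y > 35) = P(X ≤ 4).
  k=0: C(35,0)·0.09^0·0.91^35 = 0.0368510
  k=1: C(35,1)·0.09^1·0.91^34 = 0.1275610
  k=2: C(35,2)·0.09^2·0.91^33 = 0.2144707
  k=3: C(35,3)·0.09^3·0.91^32 = 0.2333252
  k=4: C(35,4)·0.09^4·0.91^31 = 0.1846090
P(X ≤ 4) = 0.7968169

0.79682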